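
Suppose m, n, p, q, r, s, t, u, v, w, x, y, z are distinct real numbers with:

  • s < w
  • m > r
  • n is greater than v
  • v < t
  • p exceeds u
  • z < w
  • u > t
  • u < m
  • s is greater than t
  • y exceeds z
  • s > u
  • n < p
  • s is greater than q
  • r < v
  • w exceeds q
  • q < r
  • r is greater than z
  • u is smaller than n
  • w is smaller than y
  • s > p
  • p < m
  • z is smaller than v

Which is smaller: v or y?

v

Following the relations from v: v < t < u < n < p < s < w < y.
So v < y; v is the smaller of the two.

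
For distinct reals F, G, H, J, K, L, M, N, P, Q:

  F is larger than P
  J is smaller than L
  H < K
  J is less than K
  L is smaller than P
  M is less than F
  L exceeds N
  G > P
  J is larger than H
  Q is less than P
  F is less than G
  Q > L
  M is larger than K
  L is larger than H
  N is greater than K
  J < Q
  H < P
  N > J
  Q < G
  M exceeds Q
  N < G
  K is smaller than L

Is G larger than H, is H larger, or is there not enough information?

G

Following the relations from H: H < J < K < N < L < Q < M < F < G.
So G is larger.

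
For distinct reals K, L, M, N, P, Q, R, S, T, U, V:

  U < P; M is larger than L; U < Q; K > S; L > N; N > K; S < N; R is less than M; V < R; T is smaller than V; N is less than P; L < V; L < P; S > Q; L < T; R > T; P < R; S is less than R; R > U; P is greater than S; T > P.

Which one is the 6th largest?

L

The consecutive relations fix a unique order: U < Q < S < K < N < L < P < T < V < R < M.
Counting 6 from the largest end gives L.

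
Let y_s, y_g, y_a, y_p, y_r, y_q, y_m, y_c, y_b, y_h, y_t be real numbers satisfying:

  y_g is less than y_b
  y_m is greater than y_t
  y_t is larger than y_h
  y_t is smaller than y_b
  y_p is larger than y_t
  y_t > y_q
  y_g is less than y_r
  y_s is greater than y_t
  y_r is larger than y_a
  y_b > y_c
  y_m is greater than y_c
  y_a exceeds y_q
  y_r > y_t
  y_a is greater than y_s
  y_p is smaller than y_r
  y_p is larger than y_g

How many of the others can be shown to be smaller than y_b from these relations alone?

5

Directly below y_b: y_g, y_c, y_t.
One step further: y_q, y_h (5 so far).
Nothing else is reachable below y_b; 5 in all.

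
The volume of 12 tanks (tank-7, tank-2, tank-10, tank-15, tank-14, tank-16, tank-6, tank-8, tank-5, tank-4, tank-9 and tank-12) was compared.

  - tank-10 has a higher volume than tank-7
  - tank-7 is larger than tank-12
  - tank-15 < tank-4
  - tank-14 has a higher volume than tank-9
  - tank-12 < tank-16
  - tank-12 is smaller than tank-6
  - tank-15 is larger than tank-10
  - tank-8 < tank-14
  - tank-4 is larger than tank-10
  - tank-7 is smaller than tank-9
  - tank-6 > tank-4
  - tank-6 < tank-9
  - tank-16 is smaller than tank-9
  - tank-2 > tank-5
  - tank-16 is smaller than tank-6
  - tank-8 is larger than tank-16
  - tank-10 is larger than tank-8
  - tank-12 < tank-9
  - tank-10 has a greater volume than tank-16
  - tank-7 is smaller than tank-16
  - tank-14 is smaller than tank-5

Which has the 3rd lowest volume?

tank-16

Piecing the relations together gives one ordering: tank-12 < tank-7 < tank-16 < tank-8 < tank-10 < tank-15 < tank-4 < tank-6 < tank-9 < tank-14 < tank-5 < tank-2.
The 3rd smallest is tank-16.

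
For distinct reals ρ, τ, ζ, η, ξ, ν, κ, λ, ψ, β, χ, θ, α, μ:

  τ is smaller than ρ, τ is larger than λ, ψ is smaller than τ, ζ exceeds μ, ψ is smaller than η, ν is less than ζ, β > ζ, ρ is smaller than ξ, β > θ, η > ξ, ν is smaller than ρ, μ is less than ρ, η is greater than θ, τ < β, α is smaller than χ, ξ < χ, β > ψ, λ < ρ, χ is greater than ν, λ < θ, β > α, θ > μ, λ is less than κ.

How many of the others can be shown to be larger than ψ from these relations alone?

6

From ψ the given relations immediately reach τ, β, η.
From those, ρ — 4 in total.
From those, ξ — 5 in total.
From those, χ — 6 in total.
No other element is forced above ψ by the given relations, so the count is 6.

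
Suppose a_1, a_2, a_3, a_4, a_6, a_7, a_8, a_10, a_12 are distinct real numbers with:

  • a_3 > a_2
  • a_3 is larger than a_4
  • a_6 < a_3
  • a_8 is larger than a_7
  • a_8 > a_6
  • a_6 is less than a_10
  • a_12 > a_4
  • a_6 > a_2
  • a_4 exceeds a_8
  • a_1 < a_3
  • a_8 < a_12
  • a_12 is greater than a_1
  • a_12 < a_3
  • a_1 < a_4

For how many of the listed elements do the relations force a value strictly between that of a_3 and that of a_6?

Chaining upward from a_6 reaches: a_10, a_8, a_4, a_12.
Chaining downward from a_3 reaches: a_2, a_1, a_7, a_8, a_4, a_12.
Strictly between a_6 and a_3 are those in both lists: a_8, a_4, a_12 — 3 elements.

3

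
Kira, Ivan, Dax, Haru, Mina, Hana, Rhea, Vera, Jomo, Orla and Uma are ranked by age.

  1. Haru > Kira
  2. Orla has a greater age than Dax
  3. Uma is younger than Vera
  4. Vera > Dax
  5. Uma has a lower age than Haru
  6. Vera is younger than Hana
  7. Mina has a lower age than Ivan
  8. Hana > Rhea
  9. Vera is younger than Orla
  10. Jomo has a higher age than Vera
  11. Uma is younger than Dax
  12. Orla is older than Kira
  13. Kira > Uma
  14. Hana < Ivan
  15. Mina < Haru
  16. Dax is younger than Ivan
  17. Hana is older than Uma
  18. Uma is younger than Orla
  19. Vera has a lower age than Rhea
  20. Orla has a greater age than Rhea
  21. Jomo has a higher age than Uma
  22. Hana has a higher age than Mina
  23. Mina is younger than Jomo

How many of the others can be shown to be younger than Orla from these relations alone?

The elements the relations force below Orla are Uma, Kira, Dax, Vera, Rhea — no chain reaches any other.
That is 5.

5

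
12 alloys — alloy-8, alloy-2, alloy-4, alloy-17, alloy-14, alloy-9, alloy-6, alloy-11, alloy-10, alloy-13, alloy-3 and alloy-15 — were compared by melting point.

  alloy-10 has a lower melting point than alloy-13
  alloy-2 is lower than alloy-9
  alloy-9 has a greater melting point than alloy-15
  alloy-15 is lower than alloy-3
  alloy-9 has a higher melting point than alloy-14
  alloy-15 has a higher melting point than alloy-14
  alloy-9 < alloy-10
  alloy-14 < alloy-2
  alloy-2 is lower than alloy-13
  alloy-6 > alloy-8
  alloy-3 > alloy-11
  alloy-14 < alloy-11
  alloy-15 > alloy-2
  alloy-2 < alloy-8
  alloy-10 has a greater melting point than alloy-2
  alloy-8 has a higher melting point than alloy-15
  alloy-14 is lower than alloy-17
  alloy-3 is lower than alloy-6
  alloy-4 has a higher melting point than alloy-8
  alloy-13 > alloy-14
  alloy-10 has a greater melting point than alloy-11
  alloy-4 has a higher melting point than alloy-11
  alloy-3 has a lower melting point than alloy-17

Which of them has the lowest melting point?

alloy-14

Chaining upward from alloy-14: directly above it, alloy-2, alloy-15, alloy-11, alloy-9, alloy-17, alloy-13; then alloy-3, alloy-10, alloy-8, alloy-4; then alloy-6.
That covers every other element, and nothing is given below alloy-14, so alloy-14 is the lowest melting point.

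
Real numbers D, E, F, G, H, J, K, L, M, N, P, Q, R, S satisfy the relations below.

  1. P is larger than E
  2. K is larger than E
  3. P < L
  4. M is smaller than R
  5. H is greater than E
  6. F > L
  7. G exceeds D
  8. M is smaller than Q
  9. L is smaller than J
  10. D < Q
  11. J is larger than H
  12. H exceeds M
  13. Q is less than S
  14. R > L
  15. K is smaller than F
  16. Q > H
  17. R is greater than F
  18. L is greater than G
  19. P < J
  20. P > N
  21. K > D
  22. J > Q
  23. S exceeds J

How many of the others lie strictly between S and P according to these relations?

Chaining upward from P reaches: L, F, J, R.
Chaining downward from S reaches: D, E, M, G, N, L, H, Q, J.
Strictly between P and S are those in both lists: L, J — 2 elements.

2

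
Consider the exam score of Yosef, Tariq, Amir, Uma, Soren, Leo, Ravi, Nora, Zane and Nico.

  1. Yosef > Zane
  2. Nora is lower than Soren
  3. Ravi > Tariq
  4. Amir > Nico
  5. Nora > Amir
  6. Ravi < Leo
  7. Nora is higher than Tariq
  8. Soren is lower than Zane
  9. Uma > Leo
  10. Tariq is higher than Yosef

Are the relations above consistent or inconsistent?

We have Tariq < Nora stated directly, yet also Nora < Soren < Zane < Yosef < Tariq by chaining the others — so Nora < Tariq. Contradiction.

inconsistent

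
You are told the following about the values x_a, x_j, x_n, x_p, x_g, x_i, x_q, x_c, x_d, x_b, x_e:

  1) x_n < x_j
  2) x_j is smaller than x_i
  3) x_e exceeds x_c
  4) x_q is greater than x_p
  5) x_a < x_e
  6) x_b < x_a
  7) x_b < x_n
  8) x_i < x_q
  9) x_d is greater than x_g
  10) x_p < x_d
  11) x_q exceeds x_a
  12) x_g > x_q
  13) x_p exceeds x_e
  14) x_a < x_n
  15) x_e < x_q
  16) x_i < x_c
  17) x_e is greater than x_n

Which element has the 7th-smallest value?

The consecutive relations fix a unique order: x_b < x_a < x_n < x_j < x_i < x_c < x_e < x_p < x_q < x_g < x_d.
Counting 7 from the smallest end gives x_e.

x_e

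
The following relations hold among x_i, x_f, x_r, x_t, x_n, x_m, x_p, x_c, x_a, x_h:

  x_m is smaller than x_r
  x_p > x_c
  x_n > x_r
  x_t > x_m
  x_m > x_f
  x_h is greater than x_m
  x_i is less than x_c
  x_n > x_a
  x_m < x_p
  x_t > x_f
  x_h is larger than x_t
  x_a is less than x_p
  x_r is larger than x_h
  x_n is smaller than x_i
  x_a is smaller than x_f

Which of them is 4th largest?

x_n

Piecing the relations together gives one ordering: x_a < x_f < x_m < x_t < x_h < x_r < x_n < x_i < x_c < x_p.
The 4th largest is x_n.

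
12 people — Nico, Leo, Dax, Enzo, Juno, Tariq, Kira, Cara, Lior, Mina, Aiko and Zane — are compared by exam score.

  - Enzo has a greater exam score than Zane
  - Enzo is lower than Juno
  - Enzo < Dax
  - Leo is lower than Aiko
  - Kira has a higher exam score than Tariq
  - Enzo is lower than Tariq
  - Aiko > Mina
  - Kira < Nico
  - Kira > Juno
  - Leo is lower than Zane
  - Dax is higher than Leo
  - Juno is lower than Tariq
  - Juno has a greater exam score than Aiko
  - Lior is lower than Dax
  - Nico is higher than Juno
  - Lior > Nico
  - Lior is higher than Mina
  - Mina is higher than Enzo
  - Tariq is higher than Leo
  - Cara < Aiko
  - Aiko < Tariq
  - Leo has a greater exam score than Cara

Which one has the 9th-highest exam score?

Piecing the relations together gives one ordering: Cara < Leo < Zane < Enzo < Mina < Aiko < Juno < Tariq < Kira < Nico < Lior < Dax.
Counting 9 from the largest end gives Enzo.

Enzo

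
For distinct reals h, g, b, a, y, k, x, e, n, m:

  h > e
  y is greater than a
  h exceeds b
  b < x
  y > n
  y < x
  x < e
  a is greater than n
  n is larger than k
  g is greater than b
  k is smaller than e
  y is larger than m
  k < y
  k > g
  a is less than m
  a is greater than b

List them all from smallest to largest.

Nothing is placed below b, so it is least; from there b < g; g < k; k < n; n < a; a < m; m < y; y < x; x < e; e < h, each given directly.

b < g < k < n < a < m < y < x < e < h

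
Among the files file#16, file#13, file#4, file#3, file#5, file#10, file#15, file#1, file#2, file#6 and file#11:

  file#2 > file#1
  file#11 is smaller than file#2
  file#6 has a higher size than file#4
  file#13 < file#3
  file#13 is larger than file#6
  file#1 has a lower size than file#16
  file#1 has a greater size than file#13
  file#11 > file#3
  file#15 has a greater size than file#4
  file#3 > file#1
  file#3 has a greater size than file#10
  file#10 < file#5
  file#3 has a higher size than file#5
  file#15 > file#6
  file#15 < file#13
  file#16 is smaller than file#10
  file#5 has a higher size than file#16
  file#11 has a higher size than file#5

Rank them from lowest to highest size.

file#4 < file#6 < file#15 < file#13 < file#1 < file#16 < file#10 < file#5 < file#3 < file#11 < file#2

Nothing is placed below file#4, so it is least; from there file#4 < file#6; file#6 < file#15; file#15 < file#13; file#13 < file#1; file#1 < file#16; file#16 < file#10; file#10 < file#5; file#5 < file#3; file#3 < file#11; file#11 < file#2, each given directly.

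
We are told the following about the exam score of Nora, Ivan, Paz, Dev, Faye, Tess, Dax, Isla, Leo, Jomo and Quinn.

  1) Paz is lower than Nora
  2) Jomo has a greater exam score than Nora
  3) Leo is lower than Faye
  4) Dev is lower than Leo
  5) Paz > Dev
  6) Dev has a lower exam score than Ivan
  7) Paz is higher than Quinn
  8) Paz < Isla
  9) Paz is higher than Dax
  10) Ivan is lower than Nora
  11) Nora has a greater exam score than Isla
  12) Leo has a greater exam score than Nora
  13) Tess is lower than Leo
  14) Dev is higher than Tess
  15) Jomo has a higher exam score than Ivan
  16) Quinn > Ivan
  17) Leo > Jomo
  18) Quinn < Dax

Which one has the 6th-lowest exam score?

Paz

The consecutive relations fix a unique order: Tess < Dev < Ivan < Quinn < Dax < Paz < Isla < Nora < Jomo < Leo < Faye.
Counting 6 from the smallest end gives Paz.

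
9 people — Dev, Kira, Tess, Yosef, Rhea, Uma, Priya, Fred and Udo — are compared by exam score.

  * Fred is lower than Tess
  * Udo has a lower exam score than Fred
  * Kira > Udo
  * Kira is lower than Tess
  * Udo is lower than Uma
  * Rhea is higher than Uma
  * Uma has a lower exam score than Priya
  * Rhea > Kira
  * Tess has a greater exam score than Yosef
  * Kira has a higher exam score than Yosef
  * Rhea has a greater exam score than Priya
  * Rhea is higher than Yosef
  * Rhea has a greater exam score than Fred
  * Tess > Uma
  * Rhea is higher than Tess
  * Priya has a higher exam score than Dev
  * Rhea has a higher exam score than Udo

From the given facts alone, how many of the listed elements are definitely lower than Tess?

5

From Tess the given relations immediately reach Fred, Uma, Yosef, Kira.
From those, Udo — 5 in total.
Nothing else is reachable below Tess; 5 in all.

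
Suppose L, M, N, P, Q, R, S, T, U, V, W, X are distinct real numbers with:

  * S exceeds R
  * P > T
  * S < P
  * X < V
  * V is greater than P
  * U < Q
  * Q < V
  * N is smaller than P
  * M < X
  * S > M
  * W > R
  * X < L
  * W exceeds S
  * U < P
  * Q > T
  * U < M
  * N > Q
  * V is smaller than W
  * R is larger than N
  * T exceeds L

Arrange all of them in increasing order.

U < M < X < L < T < Q < N < R < S < P < V < W

Nothing is placed below U, so it is least; from there U < M; M < X; X < L; L < T; T < Q; Q < N; N < R; R < S; S < P; P < V; V < W, each given directly.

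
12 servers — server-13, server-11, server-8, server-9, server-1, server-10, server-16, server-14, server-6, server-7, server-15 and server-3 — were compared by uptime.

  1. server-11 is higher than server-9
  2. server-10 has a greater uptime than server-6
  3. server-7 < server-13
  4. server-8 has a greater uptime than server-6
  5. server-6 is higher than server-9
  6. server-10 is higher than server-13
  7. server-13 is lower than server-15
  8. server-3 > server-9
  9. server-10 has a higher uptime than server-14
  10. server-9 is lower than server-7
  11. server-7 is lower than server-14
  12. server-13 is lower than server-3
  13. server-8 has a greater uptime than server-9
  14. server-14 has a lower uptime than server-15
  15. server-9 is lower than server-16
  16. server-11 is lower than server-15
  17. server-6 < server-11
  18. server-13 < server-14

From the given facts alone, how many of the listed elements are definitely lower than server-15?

6

Directly below server-15: server-13, server-14, server-11.
One step further: server-9, server-7, server-6 (6 so far).
Nothing else is reachable below server-15; 6 in all.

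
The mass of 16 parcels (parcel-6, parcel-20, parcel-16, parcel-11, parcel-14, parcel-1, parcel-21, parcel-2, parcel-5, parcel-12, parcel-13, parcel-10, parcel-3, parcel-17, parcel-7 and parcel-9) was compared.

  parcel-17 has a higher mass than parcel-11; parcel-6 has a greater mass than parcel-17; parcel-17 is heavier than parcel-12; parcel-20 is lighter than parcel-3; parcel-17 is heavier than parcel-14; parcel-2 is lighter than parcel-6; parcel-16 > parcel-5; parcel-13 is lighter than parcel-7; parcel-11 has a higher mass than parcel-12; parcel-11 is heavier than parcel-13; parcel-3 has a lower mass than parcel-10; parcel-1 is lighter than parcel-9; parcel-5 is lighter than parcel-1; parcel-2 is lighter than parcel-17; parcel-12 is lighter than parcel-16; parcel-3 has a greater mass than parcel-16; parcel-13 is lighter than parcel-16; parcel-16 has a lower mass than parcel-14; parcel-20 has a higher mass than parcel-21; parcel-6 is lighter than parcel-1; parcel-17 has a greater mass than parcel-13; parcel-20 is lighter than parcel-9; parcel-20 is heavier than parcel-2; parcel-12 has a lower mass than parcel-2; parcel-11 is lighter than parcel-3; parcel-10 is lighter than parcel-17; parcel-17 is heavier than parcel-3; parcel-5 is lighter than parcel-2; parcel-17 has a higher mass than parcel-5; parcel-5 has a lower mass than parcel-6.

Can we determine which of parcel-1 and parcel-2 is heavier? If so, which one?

parcel-1

Link the given pairs in sequence: parcel-2 < parcel-20; parcel-20 < parcel-3; parcel-3 < parcel-10; parcel-10 < parcel-17; parcel-17 < parcel-6; parcel-6 < parcel-1.
Chaining these gives parcel-2 < parcel-20 < parcel-3 < parcel-10 < parcel-17 < parcel-6 < parcel-1.
So parcel-1 is heavier.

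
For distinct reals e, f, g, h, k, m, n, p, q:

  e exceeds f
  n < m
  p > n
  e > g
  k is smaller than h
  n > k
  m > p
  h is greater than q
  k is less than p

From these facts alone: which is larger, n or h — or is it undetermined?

undetermined

Following every chain through n: above n we get p, m; below n we get k.
h is not reached, and no chain runs the other way from h to n.
So the given relations leave the order of n and h undetermined.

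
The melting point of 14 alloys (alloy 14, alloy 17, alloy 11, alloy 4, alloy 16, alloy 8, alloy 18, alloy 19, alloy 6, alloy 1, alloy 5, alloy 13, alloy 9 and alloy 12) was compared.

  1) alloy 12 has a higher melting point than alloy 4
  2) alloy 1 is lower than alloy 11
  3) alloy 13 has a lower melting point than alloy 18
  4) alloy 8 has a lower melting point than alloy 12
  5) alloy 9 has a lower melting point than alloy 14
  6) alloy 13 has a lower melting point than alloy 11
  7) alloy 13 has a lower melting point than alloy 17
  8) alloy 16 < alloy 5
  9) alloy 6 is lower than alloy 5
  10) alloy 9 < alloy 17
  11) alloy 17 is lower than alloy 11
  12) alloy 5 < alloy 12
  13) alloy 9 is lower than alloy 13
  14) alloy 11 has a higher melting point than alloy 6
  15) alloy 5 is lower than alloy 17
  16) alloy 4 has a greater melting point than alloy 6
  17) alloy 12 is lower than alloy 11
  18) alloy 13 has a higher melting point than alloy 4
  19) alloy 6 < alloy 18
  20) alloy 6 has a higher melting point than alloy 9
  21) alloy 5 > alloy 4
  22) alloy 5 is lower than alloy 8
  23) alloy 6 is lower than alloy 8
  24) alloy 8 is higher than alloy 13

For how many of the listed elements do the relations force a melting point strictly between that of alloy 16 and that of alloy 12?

2

The relations place alloy 16 below alloy 12. An element lies strictly between them when it is forced above alloy 16 and also forced below alloy 12.
Above alloy 16: {alloy 5, alloy 8, alloy 17, alloy 11}. Below alloy 12: {alloy 9, alloy 6, alloy 4, alloy 13, alloy 5, alloy 8}.
Intersection: {alloy 5, alloy 8} — 2.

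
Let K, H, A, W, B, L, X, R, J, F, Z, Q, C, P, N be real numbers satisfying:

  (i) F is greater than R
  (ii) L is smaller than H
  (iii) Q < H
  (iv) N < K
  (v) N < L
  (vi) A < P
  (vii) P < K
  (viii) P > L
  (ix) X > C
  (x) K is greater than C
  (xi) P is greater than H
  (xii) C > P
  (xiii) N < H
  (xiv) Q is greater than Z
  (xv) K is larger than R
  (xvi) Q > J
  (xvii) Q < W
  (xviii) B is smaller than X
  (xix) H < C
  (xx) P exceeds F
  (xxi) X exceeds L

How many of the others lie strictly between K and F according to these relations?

Chaining upward from F reaches: P, C, X.
Chaining downward from K reaches: R, N, L, A, Z, J, Q, H, P, C.
Strictly between F and K are those in both lists: P, C — 2 elements.

2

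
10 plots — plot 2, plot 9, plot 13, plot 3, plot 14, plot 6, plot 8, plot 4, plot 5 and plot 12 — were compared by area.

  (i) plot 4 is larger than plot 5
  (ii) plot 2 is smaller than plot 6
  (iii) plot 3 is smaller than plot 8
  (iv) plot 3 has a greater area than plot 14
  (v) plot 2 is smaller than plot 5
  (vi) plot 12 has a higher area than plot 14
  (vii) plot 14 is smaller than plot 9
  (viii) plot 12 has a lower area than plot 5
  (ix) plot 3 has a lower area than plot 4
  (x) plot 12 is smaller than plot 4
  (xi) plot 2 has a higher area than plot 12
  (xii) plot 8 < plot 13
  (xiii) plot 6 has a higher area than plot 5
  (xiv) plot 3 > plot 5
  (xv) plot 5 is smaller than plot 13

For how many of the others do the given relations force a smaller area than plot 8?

5

Directly below plot 8: plot 3.
One step further: plot 14, plot 5 (3 so far).
One step further: plot 12, plot 2 (5 so far).
No other element is forced below plot 8 by the given relations, so the count is 5.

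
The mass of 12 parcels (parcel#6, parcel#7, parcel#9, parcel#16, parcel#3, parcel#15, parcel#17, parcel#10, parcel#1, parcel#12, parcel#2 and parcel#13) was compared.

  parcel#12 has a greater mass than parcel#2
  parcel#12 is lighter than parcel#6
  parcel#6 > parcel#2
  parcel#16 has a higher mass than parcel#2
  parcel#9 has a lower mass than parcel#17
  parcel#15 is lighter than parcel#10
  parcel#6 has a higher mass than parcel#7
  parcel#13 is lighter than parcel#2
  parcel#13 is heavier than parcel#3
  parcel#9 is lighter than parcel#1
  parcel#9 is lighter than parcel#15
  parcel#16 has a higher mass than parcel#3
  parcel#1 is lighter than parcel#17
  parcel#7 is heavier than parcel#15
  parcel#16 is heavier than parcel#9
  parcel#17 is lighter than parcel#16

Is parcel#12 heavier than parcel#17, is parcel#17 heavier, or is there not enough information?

Following every chain through parcel#17: above parcel#17 we get parcel#16; below parcel#17 we get parcel#9, parcel#1.
parcel#12 is not reached, and no chain runs the other way from parcel#12 to parcel#17.
So the given relations leave the order of parcel#17 and parcel#12 undetermined.

undetermined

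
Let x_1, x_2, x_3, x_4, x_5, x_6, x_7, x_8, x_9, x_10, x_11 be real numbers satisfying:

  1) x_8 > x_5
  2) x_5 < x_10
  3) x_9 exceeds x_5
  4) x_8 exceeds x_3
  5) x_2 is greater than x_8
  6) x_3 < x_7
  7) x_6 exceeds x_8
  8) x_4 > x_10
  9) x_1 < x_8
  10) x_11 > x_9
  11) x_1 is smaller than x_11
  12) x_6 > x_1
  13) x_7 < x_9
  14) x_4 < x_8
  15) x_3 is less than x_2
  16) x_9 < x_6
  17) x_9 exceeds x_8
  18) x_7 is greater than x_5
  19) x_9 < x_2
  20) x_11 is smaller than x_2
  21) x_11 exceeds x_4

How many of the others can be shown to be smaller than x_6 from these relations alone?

8

The elements the relations force below x_6 are x_3, x_5, x_10, x_1, x_4, x_7, x_8, x_9 — no chain reaches any other.
That is 8.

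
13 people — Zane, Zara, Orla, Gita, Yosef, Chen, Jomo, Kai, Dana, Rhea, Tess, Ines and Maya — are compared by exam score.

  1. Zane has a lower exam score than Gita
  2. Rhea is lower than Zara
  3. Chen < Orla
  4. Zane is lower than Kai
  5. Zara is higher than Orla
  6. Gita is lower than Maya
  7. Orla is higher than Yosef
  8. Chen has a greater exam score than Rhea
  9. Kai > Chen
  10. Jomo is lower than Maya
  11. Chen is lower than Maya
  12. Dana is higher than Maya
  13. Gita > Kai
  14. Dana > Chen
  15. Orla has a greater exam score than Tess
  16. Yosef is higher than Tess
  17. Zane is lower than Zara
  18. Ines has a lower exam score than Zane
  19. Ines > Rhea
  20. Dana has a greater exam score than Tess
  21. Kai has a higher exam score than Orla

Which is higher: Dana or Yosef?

Dana

Yosef < Orla < Kai < Gita < Maya < Dana, by transitivity through Orla, Kai, Gita, Maya.
So Yosef < Dana; Dana is the higher of the two.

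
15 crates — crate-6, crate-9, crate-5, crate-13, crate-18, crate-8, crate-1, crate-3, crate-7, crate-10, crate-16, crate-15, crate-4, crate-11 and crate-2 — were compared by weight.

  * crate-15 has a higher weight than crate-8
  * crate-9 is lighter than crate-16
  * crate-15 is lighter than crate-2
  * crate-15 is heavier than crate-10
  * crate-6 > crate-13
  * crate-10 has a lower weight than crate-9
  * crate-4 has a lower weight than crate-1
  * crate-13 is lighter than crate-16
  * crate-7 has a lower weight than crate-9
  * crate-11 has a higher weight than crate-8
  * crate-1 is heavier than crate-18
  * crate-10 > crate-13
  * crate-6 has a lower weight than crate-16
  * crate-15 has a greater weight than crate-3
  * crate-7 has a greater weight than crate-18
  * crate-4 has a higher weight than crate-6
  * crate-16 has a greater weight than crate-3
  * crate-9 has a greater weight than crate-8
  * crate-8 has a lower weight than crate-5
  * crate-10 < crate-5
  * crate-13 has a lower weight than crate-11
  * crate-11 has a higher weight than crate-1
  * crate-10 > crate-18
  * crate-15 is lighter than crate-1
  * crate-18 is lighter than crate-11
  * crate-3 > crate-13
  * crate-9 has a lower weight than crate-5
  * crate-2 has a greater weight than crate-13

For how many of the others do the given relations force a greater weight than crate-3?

5

From crate-3 the given relations immediately reach crate-15, crate-16.
From those, crate-2, crate-1 — 4 in total.
From those, crate-11 — 5 in total.
Nothing else is reachable above crate-3; 5 in all.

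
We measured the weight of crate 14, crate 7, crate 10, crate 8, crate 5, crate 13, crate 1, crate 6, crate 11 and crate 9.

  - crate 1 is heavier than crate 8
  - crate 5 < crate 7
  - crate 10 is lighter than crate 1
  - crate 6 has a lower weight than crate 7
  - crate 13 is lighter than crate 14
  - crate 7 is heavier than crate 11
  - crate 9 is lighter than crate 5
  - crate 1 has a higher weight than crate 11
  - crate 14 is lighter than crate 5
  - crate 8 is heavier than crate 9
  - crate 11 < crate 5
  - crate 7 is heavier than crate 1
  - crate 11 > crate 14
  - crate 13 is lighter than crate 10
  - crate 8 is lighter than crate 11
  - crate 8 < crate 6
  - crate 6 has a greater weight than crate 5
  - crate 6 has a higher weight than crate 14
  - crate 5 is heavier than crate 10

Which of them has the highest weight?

crate 7

Chaining downward from crate 7: directly below it, crate 11, crate 1, crate 5, crate 6; then crate 9, crate 8, crate 14, crate 10; then crate 13.
That covers every other element, and nothing is given above crate 7, so crate 7 is the highest weight.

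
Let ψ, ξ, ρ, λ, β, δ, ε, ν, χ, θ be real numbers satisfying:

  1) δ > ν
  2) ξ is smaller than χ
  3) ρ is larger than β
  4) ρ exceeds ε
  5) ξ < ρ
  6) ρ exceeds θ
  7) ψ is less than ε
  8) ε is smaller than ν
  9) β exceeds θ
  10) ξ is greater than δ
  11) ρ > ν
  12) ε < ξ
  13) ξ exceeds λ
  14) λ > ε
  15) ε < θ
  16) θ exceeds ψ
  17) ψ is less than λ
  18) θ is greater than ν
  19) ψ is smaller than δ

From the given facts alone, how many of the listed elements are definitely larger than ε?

The elements the relations force above ε are ν, θ, δ, λ, β, ξ, χ, ρ — no chain reaches any other.
That is 8.

8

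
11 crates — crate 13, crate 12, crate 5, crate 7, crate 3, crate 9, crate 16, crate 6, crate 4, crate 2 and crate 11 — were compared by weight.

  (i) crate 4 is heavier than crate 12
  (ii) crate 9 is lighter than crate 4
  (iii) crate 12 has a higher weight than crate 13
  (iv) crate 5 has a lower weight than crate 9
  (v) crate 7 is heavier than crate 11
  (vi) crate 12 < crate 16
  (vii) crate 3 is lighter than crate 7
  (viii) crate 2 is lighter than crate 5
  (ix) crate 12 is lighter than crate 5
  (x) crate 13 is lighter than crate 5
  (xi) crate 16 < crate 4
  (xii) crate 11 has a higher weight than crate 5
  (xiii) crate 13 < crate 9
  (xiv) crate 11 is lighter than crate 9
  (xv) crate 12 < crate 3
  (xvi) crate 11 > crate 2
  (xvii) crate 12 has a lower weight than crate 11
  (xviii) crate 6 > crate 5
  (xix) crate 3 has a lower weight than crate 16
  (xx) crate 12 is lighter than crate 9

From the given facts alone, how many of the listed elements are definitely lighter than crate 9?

The elements the relations force below crate 9 are crate 13, crate 12, crate 2, crate 5, crate 11 — no chain reaches any other.
That is 5.

5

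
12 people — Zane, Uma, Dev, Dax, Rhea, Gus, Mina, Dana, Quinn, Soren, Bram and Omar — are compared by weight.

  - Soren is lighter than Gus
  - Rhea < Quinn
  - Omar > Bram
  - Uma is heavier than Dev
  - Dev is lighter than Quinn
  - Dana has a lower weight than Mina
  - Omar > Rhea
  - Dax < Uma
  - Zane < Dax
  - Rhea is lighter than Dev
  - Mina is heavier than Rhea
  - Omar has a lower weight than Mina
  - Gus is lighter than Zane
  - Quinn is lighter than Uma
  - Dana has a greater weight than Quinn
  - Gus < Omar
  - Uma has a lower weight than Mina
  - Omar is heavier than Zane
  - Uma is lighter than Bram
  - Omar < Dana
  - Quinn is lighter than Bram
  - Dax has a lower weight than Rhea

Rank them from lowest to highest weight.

Nothing is placed below Soren, so it is least; from there Soren < Gus; Gus < Zane; Zane < Dax; Dax < Rhea; Rhea < Dev; Dev < Quinn; Quinn < Uma; Uma < Bram; Bram < Omar; Omar < Dana; Dana < Mina, each given directly.

Soren < Gus < Zane < Dax < Rhea < Dev < Quinn < Uma < Bram < Omar < Dana < Mina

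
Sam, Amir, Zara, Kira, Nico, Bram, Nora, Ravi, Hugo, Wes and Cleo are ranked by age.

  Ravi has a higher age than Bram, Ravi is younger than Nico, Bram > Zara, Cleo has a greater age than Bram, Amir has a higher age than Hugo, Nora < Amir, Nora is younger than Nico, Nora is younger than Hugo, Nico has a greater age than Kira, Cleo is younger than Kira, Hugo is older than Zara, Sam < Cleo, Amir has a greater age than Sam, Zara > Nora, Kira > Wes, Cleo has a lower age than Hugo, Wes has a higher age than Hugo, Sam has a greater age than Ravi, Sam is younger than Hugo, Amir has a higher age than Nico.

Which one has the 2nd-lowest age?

Chaining the given pairs: Nora < Zara < Bram < Ravi < Sam < Cleo < Hugo < Wes < Kira < Nico < Amir.
The 2nd smallest is Zara.

Zara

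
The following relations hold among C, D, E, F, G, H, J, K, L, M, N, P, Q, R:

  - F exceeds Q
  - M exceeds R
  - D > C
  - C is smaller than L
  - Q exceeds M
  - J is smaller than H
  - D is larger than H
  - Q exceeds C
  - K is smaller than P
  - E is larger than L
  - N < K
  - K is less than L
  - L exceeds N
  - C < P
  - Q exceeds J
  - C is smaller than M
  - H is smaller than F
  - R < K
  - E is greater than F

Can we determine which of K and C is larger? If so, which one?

undetermined

Following every chain through C: above C we get D, M, Q, L, P, F, E.
K is not reached, and no chain runs the other way from K to C.
So the given relations leave the order of C and K undetermined.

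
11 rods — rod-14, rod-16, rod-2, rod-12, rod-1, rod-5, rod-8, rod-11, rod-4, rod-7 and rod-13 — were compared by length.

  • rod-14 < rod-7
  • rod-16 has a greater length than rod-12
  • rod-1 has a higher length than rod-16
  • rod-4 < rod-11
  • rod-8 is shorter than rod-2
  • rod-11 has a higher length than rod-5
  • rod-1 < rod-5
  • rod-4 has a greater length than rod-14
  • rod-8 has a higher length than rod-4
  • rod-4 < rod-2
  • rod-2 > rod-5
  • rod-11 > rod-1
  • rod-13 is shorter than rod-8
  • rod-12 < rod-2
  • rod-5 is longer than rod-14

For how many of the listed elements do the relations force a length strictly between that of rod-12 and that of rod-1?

1

The relations place rod-12 below rod-1. An element lies strictly between them when it is forced above rod-12 and also forced below rod-1.
Above rod-12: {rod-16, rod-5, rod-11, rod-2}. Below rod-1: {rod-16}.
Intersection: {rod-16} — 1.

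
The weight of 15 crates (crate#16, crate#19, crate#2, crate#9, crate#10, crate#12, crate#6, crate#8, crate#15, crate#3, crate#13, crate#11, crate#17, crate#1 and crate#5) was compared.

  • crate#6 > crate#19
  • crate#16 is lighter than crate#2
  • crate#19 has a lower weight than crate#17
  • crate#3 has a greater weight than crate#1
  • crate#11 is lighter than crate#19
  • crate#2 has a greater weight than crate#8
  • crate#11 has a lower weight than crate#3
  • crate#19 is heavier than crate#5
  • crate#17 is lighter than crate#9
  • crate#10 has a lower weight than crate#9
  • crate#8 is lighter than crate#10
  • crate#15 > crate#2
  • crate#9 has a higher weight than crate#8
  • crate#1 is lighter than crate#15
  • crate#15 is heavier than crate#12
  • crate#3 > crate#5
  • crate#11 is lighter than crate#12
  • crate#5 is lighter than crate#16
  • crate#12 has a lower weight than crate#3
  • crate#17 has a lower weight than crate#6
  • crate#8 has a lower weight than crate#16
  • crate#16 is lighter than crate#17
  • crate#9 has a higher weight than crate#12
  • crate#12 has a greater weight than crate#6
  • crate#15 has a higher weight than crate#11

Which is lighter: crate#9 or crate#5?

Following the relations from crate#5: crate#5 < crate#16 < crate#17 < crate#6 < crate#12 < crate#9.
So crate#5 < crate#9; crate#5 is the lighter of the two.

crate#5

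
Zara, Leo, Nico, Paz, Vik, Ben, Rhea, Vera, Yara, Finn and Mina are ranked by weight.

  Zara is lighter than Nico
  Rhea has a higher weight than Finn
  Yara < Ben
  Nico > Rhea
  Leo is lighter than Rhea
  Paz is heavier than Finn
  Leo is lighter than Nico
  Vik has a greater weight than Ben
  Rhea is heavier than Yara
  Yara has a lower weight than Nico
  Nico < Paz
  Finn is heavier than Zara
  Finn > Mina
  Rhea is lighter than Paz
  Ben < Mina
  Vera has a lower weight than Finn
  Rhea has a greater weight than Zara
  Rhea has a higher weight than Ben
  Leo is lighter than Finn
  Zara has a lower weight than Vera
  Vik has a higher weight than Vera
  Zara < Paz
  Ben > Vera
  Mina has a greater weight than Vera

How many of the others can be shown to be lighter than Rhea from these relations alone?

7

The elements the relations force below Rhea are Leo, Zara, Vera, Yara, Ben, Mina, Finn — no chain reaches any other.
That is 7.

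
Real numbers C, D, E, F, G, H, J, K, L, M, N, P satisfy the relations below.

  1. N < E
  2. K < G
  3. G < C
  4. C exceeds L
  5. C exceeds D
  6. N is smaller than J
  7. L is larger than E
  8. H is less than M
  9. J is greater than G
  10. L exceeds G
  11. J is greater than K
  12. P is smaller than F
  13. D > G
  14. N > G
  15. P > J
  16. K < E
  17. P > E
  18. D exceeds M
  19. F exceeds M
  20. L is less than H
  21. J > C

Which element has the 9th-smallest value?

C

Piecing the relations together gives one ordering: K < G < N < E < L < H < M < D < C < J < P < F.
Counting 9 from the smallest end gives C.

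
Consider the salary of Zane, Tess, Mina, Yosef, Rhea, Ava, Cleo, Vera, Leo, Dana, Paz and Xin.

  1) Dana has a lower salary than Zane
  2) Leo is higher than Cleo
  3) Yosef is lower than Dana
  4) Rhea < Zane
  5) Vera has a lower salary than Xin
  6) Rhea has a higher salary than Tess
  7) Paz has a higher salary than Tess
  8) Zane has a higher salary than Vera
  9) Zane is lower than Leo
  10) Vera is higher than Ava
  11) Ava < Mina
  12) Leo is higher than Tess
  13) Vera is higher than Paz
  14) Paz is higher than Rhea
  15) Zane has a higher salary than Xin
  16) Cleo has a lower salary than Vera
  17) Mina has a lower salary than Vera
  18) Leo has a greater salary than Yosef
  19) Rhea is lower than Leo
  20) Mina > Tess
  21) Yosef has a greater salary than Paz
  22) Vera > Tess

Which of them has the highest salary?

Leo

Chaining downward from Leo: directly below it, Tess, Cleo, Rhea, Yosef, Zane; then Paz, Dana, Vera, Xin; then Ava, Mina.
That covers every other element, and nothing is given above Leo, so Leo is the highest salary.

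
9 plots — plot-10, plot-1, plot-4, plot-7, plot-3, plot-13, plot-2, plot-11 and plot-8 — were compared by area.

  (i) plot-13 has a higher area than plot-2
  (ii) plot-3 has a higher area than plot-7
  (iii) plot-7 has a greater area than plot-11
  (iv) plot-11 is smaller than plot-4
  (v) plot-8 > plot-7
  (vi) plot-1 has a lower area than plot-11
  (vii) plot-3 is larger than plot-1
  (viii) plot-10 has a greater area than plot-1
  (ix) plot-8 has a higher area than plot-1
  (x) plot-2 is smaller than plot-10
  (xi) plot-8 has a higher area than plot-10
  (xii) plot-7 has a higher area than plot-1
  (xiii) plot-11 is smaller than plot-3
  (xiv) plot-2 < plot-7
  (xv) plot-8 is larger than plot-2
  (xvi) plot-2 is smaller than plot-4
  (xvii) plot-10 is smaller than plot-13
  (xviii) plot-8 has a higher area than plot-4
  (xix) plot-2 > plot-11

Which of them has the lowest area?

plot-1

plot-11 is not least since plot-1 < plot-11; plot-2 is not least since plot-11 < plot-2; plot-7 is not least since plot-11 < plot-7; plot-4 is not least since plot-2 < plot-4; plot-10 is not least since plot-1 < plot-10; plot-3 is not least since plot-11 < plot-3; plot-8 is not least since plot-7 < plot-8; plot-13 is not least since plot-2 < plot-13.
Only plot-1 has nothing below it, so plot-1 is the lowest area.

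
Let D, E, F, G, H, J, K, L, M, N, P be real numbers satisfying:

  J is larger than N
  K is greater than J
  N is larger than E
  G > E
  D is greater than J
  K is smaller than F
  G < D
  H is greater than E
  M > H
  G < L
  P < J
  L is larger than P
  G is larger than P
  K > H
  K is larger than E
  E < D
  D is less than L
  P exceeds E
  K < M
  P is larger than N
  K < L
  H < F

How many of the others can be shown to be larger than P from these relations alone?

From P the given relations immediately reach G, J, L.
From those, D, K — 5 in total.
From those, M, F — 7 in total.
No other element is forced above P by the given relations, so the count is 7.

7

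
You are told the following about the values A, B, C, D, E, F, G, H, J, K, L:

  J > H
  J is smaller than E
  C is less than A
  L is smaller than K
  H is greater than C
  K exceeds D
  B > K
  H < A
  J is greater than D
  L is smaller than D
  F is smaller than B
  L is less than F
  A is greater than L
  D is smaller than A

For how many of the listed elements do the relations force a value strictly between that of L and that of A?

Chaining upward from L reaches: D, K, F, J, B, E.
Chaining downward from A reaches: D, C, H.
Strictly between L and A are those in both lists: D — 1 element.

1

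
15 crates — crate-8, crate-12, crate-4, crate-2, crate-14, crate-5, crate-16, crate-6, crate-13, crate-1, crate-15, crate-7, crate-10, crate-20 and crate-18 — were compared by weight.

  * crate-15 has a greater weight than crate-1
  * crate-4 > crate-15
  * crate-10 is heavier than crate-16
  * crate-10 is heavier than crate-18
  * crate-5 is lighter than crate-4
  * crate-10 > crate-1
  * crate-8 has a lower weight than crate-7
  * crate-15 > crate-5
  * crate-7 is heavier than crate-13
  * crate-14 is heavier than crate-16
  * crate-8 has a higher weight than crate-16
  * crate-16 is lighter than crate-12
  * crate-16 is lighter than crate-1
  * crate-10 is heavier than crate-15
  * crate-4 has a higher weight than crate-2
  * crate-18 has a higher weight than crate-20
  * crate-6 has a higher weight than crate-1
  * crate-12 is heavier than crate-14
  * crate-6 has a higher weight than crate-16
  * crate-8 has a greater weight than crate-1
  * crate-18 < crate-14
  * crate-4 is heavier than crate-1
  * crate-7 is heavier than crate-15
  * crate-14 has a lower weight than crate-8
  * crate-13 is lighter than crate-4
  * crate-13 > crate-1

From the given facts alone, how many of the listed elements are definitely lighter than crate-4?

From crate-4 the given relations immediately reach crate-2, crate-1, crate-5, crate-13, crate-15.
From those, crate-16 — 6 in total.
No other element is forced below crate-4 by the given relations, so the count is 6.

6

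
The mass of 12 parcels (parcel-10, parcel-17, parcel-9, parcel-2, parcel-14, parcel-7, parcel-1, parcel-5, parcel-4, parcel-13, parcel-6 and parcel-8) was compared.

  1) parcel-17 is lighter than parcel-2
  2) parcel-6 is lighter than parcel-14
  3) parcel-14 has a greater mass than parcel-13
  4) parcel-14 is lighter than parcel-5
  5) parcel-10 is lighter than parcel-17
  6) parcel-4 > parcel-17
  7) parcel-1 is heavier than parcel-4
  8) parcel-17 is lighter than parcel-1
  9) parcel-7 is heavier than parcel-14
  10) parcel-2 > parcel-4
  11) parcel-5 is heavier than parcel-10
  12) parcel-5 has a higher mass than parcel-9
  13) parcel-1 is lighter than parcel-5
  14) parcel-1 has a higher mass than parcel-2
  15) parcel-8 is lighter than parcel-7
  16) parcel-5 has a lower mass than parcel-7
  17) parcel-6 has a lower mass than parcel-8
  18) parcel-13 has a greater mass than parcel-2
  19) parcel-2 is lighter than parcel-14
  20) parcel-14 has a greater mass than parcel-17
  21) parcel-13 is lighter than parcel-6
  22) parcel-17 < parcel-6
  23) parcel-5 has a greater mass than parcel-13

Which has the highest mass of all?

parcel-10 is not greatest since parcel-10 < parcel-17; parcel-17 is not greatest since parcel-17 < parcel-1; parcel-4 is not greatest since parcel-4 < parcel-2; parcel-9 is not greatest since parcel-9 < parcel-5; parcel-2 is not greatest since parcel-2 < parcel-14; parcel-13 is not greatest since parcel-13 < parcel-6; parcel-1 is not greatest since parcel-1 < parcel-5; parcel-6 is not greatest since parcel-6 < parcel-14; parcel-8 is not greatest since parcel-8 < parcel-7; parcel-14 is not greatest since parcel-14 < parcel-7; parcel-5 is not greatest since parcel-5 < parcel-7.
Only parcel-7 has nothing above it, so parcel-7 is the highest mass.

parcel-7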